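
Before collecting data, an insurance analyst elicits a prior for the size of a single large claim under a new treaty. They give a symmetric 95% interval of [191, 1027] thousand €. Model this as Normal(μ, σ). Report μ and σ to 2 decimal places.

μ = 609.00, σ = 213.27

A symmetric 95% interval runs μ ± z·σ with z = 1.96.
Half-width = 418, so σ = 418/1.96 = 213.27.
μ is the interval midpoint, 609.00.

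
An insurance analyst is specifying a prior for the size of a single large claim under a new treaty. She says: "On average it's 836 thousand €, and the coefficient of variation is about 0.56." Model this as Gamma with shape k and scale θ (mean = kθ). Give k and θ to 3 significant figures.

For Gamma(k, scale θ): mean = kθ, variance = kθ², so CV = 1/√k.
CV = 0.56, hence k = 1/CV² = 3.19.
Then θ = mean/k = 836/3.19 = 262.

k ≈ 3.19, θ ≈ 262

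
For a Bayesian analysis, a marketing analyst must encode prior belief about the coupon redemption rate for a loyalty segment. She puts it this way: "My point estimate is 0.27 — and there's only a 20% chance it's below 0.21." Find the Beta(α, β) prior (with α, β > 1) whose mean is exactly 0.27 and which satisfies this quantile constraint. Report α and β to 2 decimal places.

With mean 0.27 fixed, write α = 0.27s, β = 0.73s where s = α+β.
Need P(θ < 0.21) = 0.2 under Beta(0.27s, 0.73s). Normal approximation: (q−m)/√(m(1−m)/s) ≈ z_{0.2} = -0.842, so s ≈ 0.27·0.73·(-0.842)²/(0.21−0.27)² = 38.8.
At s = 38.8: P(θ<0.21) ≈ 0.204. Adjusting to match 0.2 gives s ≈ 39.97.
So α = 0.27·39.97 ≈ 10.79, β = 0.73·39.97 ≈ 29.18.

α ≈ 10.79, β ≈ 29.18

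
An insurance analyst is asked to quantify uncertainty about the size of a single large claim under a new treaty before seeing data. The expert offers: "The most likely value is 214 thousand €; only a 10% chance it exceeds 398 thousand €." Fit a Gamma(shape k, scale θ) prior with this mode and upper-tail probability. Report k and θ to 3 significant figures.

Gamma(k,θ) with k>1 has mode (k−1)θ, so θ = 214/(k−1).
Need P(X < 398) = 0.9 with θ tied to k this way. Start at k = 2, θ = 214: P(X<398) ≈ 0.555.
Too low — raise k to concentrate. Iterating converges to k ≈ 5.96.
Then θ = 214/(5.96−1) ≈ 43.2.

k ≈ 5.96, θ ≈ 43.2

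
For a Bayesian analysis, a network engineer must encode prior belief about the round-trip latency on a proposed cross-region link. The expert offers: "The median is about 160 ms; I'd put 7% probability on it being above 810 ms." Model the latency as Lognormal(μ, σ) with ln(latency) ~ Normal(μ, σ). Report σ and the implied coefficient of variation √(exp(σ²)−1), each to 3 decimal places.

σ ≈ 1.099, CV ≈ 1.532

If T ~ Lognormal(μ,σ) then ln T ~ Normal(μ,σ), so the p-quantile of ln T is μ + z_p·σ.
ln(160) = 5.075 and ln(810) = 6.697; z_{0.5} = 0, z_{0.93} = 1.476.
σ = (6.697 − 5.075)/(1.476 − (0)) = 1.099.
μ = 5.075 − (0)·1.099 = 5.075.
CV = √(exp(σ²)−1) = √(exp(1.2078)−1) = 1.532.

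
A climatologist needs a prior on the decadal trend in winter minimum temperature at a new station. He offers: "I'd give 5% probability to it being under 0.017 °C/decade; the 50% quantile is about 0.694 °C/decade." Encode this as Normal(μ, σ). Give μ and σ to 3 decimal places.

μ = 0.694, σ = 0.412

For Normal(μ,σ), the p-quantile is μ + z_p·σ. Here z_{0.05} = -1.645, z_{0.5} = 0.
So 0.017 = μ − 1.645σ and 0.694 = μ + 0σ.
Subtracting: σ = (0.694 − 0.017)/(0 − (-1.645)) = 0.412.
Then μ = 0.017 − (-1.645)·0.412 = 0.694.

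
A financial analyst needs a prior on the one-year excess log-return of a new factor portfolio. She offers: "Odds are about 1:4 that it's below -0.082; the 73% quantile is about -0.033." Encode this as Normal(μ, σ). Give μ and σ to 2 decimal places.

μ = -0.05, σ = 0.03

For Normal(μ,σ), the p-quantile is μ + z_p·σ. Here z_{0.2} = -0.8416, z_{0.73} = 0.6128.
So -0.082 = μ − 0.8416σ and -0.033 = μ + 0.6128σ.
Subtracting: σ = (-0.033 − -0.082)/(0.6128 − (-0.8416)) = 0.03.
Then μ = -0.082 − (-0.8416)·0.03 = -0.05.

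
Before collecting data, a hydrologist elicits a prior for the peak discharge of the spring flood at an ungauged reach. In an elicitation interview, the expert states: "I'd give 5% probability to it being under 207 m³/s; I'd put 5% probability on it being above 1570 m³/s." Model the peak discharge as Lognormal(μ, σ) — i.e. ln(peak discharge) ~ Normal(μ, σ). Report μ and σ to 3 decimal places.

If T ~ Lognormal(μ,σ) then ln T ~ Normal(μ,σ), so the p-quantile of ln T is μ + z_p·σ.
ln(207) = 5.333 and ln(1570) = 7.359; z_{0.05} = -1.645, z_{0.95} = 1.645.
σ = (7.359 − 5.333)/(1.645 − (-1.645)) = 0.616.
μ = 5.333 − (-1.645)·0.616 = 6.346.

μ ≈ 6.346, σ ≈ 0.616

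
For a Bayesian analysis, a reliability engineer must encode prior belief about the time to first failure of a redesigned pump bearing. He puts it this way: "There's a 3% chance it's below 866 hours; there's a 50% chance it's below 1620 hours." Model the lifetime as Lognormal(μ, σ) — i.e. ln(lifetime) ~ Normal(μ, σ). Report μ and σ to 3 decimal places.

μ ≈ 7.390, σ ≈ 0.333

If T ~ Lognormal(μ,σ) then ln T ~ Normal(μ,σ), so the p-quantile of ln T is μ + z_p·σ.
ln(866) = 6.764 and ln(1620) = 7.39; z_{0.03} = -1.881, z_{0.5} = 0.
σ = (7.39 − 6.764)/(0 − (-1.881)) = 0.333.
μ = 6.764 − (-1.881)·0.333 = 7.390.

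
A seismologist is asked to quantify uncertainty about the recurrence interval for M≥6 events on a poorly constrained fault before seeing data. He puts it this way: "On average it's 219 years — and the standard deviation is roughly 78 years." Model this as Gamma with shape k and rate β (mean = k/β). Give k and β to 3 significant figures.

For Gamma(k, rate β): mean = k/β, variance = k/β², so CV = 1/√k.
CV = SD/mean = 78/219 = 0.3562, hence k = 1/CV² = 7.88.
Then β = k/mean = 7.88/219 = 0.036.

k ≈ 7.88, β ≈ 0.036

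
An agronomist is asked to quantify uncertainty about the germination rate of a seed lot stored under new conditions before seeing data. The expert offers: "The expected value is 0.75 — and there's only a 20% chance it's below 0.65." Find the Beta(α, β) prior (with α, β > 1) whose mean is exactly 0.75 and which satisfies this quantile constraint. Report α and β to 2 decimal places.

α ≈ 9.01, β ≈ 3.00

With mean 0.75 fixed, write α = 0.75s, β = 0.25s where s = α+β.
Need P(θ < 0.65) = 0.2 under Beta(0.75s, 0.25s). Normal approximation: (q−m)/√(m(1−m)/s) ≈ z_{0.2} = -0.842, so s ≈ 0.75·0.25·(-0.842)²/(0.65−0.75)² = 13.3.
At s = 13.3: P(θ<0.65) ≈ 0.191. Adjusting to match 0.2 gives s ≈ 12.02.
So α = 0.75·12.02 ≈ 9.01, β = 0.25·12.02 ≈ 3.00.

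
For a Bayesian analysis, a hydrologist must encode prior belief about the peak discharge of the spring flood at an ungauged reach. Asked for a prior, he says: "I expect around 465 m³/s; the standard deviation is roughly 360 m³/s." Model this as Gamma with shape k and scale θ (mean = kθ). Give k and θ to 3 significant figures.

For Gamma(k, scale θ): mean = kθ, variance = kθ², so CV = 1/√k.
CV = SD/mean = 360/465 = 0.7742, hence k = 1/CV² = 1.67.
Then θ = mean/k = 465/1.67 = 279.

k ≈ 1.67, θ ≈ 279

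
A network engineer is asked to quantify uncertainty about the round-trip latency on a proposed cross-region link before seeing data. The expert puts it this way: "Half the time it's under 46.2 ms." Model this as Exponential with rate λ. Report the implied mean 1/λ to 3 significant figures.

Exponential median = ln 2 / λ, so λ = ln 2 / 46.2 = 0.015.
Mean = 1/λ = 66.7 ms.

mean ≈ 66.7 ms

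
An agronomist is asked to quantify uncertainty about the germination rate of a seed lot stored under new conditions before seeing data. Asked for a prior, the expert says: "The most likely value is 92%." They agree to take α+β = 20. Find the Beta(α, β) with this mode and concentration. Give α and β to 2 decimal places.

α = 17.56, β = 2.44

For α,β > 1 the Beta mode is (α−1)/(α+β−2). With α+β = 20, the mode is (α−1)/18.
Set (α−1)/18 = 0.92 → α = 1 + 0.92·18 = 17.56.
β = 20 − α = 2.44.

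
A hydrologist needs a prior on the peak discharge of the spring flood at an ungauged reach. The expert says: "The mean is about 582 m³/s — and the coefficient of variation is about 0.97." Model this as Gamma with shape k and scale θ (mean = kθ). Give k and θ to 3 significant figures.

k ≈ 1.06, θ ≈ 548

For Gamma(k, scale θ): mean = kθ, variance = kθ², so CV = 1/√k.
CV = 0.97, hence k = 1/CV² = 1.06.
Then θ = mean/k = 582/1.06 = 548.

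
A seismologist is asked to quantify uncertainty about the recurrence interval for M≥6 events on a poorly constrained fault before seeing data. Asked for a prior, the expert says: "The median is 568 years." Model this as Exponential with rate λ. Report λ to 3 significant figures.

Exponential median = ln 2 / λ, so λ = ln 2 / 568.0 = 0.00122.

λ ≈ 0.00122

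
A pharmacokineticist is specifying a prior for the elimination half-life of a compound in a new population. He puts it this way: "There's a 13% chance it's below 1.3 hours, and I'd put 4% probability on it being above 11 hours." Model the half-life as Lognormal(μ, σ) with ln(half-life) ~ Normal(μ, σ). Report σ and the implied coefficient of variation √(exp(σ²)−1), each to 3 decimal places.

If T ~ Lognormal(μ,σ) then ln T ~ Normal(μ,σ), so the p-quantile of ln T is μ + z_p·σ.
ln(1.3) = 0.2624 and ln(11) = 2.398; z_{0.13} = -1.126, z_{0.96} = 1.751.
σ = (2.398 − 0.2624)/(1.751 − (-1.126)) = 0.742.
μ = 0.2624 − (-1.126)·0.742 = 1.098.
CV = √(exp(σ²)−1) = √(exp(0.5509)−1) = 0.857.

σ ≈ 0.742, CV ≈ 0.857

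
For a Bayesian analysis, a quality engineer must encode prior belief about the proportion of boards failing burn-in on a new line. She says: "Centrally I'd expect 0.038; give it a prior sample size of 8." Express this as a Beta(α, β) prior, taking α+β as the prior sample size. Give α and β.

Under the effective-sample-size interpretation, Beta(α, β) has prior mean α/(α+β) and prior sample size α+β.
So α+β = 8 and α/(α+β) = 0.038, giving α = 0.038·8 = 0.304 and β = 8 − 0.304 = 7.696.

α = 0.304, β = 7.696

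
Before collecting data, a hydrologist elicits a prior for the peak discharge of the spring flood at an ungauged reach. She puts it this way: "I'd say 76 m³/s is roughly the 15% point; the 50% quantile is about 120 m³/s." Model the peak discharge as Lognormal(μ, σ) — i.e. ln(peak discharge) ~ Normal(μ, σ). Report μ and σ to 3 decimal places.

If T ~ Lognormal(μ,σ) then ln T ~ Normal(μ,σ), so the p-quantile of ln T is μ + z_p·σ.
ln(76) = 4.331 and ln(120) = 4.787; z_{0.15} = -1.036, z_{0.5} = 0.
σ = (4.787 − 4.331)/(0 − (-1.036)) = 0.441.
μ = 4.331 − (-1.036)·0.441 = 4.787.

μ ≈ 4.787, σ ≈ 0.441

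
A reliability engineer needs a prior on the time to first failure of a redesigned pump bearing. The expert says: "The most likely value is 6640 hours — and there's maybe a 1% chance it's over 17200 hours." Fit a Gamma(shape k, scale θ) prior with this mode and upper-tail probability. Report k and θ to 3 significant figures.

k ≈ 6.14, θ ≈ 1290

Gamma(k,θ) with k>1 has mode (k−1)θ, so θ = 6640/(k−1).
Need P(X < 17200) = 0.99 with θ tied to k this way. Start at k = 2, θ = 6640: P(X<17200) ≈ 0.731.
Too low — raise k to concentrate. Iterating converges to k ≈ 6.14.
Then θ = 6640/(6.14−1) ≈ 1290.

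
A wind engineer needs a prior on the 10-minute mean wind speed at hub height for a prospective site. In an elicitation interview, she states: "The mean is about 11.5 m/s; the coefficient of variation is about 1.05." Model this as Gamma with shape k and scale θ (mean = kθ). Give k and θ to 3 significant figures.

k ≈ 0.907, θ ≈ 12.7

For Gamma(k, scale θ): mean = kθ, variance = kθ², so CV = 1/√k.
CV = 1.05, hence k = 1/CV² = 0.907.
Then θ = mean/k = 11.5/0.907 = 12.7.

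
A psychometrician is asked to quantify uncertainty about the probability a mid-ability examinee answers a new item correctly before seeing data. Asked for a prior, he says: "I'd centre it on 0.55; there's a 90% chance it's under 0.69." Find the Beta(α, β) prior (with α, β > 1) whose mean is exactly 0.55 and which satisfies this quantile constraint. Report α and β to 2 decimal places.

α ≈ 11.03, β ≈ 9.02

With mean 0.55 fixed, write α = 0.55s, β = 0.45s where s = α+β.
Need P(θ < 0.69) = 0.9 under Beta(0.55s, 0.45s). Normal approximation: (q−m)/√(m(1−m)/s) ≈ z_{0.9} = 1.28, so s ≈ 0.55·0.45·(1.28)²/(0.69−0.55)² = 20.7.
At s = 20.7: P(θ<0.69) ≈ 0.904. Adjusting to match 0.9 gives s ≈ 20.05.
So α = 0.55·20.05 ≈ 11.03, β = 0.45·20.05 ≈ 9.02.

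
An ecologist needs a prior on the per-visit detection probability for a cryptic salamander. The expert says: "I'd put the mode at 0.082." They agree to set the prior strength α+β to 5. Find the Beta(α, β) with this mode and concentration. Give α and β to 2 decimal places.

For α,β > 1 the Beta mode is (α−1)/(α+β−2). With α+β = 5, the mode is (α−1)/3.
Set (α−1)/3 = 0.082 → α = 1 + 0.082·3 = 1.25.
β = 5 − α = 3.75.

α = 1.25, β = 3.75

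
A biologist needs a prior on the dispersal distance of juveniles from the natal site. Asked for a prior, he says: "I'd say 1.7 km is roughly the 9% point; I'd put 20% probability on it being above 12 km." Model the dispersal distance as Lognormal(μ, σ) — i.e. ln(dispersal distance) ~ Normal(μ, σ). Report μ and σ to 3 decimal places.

μ ≈ 1.731, σ ≈ 0.895

If T ~ Lognormal(μ,σ) then ln T ~ Normal(μ,σ), so the p-quantile of ln T is μ + z_p·σ.
ln(1.7) = 0.5306 and ln(12) = 2.485; z_{0.09} = -1.341, z_{0.8} = 0.8416.
σ = (2.485 − 0.5306)/(0.8416 − (-1.341)) = 0.895.
μ = 0.5306 − (-1.341)·0.895 = 1.731.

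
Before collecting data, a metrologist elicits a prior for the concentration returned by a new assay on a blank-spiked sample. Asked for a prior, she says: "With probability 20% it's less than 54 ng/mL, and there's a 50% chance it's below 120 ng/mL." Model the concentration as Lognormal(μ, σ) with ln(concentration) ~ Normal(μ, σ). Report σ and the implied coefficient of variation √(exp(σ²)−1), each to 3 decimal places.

σ ≈ 0.949, CV ≈ 1.208

If T ~ Lognormal(μ,σ) then ln T ~ Normal(μ,σ), so the p-quantile of ln T is μ + z_p·σ.
ln(54) = 3.989 and ln(120) = 4.787; z_{0.2} = -0.8416, z_{0.5} = 0.
σ = (4.787 − 3.989)/(0 − (-0.8416)) = 0.949.
μ = 3.989 − (-0.8416)·0.949 = 4.787.
CV = √(exp(σ²)−1) = √(exp(0.9002)−1) = 1.208.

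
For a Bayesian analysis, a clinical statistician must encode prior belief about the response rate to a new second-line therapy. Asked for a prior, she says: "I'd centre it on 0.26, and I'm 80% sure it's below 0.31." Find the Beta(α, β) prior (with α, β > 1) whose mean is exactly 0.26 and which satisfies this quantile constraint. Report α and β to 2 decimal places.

With mean 0.26 fixed, write α = 0.26s, β = 0.74s where s = α+β.
Need P(θ < 0.31) = 0.8 under Beta(0.26s, 0.74s). Normal approximation: (q−m)/√(m(1−m)/s) ≈ z_{0.8} = 0.842, so s ≈ 0.26·0.74·(0.842)²/(0.31−0.26)² = 54.5.
At s = 54.5: P(θ<0.31) ≈ 0.804. Adjusting to match 0.8 gives s ≈ 52.39.
So α = 0.26·52.39 ≈ 13.62, β = 0.74·52.39 ≈ 38.77.

α ≈ 13.62, β ≈ 38.77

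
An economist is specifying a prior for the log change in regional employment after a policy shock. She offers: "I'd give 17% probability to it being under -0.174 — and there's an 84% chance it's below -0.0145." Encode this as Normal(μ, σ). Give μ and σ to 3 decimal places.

The p-quantile of Normal(μ,σ) is μ + z_p·σ, with z_{0.17} = -0.9542 and z_{0.84} = 0.9945.
Eliminate σ: μ = (z₂·x₁ − z₁·x₂)/(z₂ − z₁) = (0.9945·-0.174 − (-0.9542)·-0.0145)/1.949 = -0.096.
Then σ = (x₂ − x₁)/(z₂ − z₁) = (-0.0145 − -0.174)/1.949 = 0.082.

μ = -0.096, σ = 0.082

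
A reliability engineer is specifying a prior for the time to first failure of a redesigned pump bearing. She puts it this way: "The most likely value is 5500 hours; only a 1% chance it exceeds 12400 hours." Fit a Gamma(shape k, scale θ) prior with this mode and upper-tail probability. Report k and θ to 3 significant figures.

Gamma(k,θ) with k>1 has mode (k−1)θ, so θ = 5500/(k−1).
Need P(X < 12400) = 0.99 with θ tied to k this way. Start at k = 2, θ = 5500: P(X<12400) ≈ 0.659.
Too low — raise k to concentrate. Iterating converges to k ≈ 8.26.
Then θ = 5500/(8.26−1) ≈ 758.

k ≈ 8.26, θ ≈ 758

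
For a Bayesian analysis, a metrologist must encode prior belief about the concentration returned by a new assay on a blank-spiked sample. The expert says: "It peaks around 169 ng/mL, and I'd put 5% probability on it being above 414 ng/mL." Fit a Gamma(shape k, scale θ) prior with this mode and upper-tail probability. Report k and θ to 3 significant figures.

Gamma(k,θ) with k>1 has mode (k−1)θ, so θ = 169/(k−1).
Need P(X < 414) = 0.95 with θ tied to k this way. Start at k = 2, θ = 169: P(X<414) ≈ 0.702.
Too low — raise k to concentrate. Iterating converges to k ≈ 4.39.
Then θ = 169/(4.39−1) ≈ 49.8.

k ≈ 4.39, θ ≈ 49.8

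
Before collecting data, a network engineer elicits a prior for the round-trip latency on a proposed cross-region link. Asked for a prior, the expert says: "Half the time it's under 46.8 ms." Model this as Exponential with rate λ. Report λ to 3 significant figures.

Exponential median = ln 2 / λ, so λ = ln 2 / 46.8 = 0.0148.

λ ≈ 0.0148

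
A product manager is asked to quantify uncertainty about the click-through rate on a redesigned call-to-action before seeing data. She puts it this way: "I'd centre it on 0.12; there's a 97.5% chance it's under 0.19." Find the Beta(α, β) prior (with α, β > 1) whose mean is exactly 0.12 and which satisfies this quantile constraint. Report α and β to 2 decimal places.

With mean 0.12 fixed, write α = 0.12s, β = 0.88s where s = α+β.
Need P(θ < 0.19) = 0.975 under Beta(0.12s, 0.88s). Normal approximation: (q−m)/√(m(1−m)/s) ≈ z_{0.975} = 1.96, so s ≈ 0.12·0.88·(1.96)²/(0.19−0.12)² = 82.8.
At s = 82.8: P(θ<0.19) ≈ 0.964. Adjusting to match 0.975 gives s ≈ 100.31.
So α = 0.12·100.31 ≈ 12.04, β = 0.88·100.31 ≈ 88.27.

α ≈ 12.04, β ≈ 88.27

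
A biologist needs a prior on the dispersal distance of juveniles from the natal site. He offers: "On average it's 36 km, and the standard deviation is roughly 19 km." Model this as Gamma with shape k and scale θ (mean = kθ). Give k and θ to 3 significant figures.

k ≈ 3.59, θ ≈ 10

For Gamma(k, scale θ): mean = kθ, variance = kθ², so CV = 1/√k.
CV = SD/mean = 19/36 = 0.5278, hence k = 1/CV² = 3.59.
Then θ = mean/k = 36/3.59 = 10.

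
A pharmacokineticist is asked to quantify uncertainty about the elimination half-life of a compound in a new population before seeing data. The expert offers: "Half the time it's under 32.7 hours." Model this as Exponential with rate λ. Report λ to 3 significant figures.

λ ≈ 0.0212

Exponential median = ln 2 / λ, so λ = ln 2 / 32.7 = 0.0212.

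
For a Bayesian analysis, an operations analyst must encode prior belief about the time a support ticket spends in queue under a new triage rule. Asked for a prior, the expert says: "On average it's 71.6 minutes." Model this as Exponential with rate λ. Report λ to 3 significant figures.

λ ≈ 0.014

Exponential mean = 1/λ, so λ = 1/71.6 = 0.014.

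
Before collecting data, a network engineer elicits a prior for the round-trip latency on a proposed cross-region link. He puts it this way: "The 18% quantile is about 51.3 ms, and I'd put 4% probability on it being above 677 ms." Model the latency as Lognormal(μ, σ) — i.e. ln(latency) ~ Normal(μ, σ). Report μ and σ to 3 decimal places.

If T ~ Lognormal(μ,σ) then ln T ~ Normal(μ,σ), so the p-quantile of ln T is μ + z_p·σ.
ln(51.3) = 3.938 and ln(677) = 6.518; z_{0.18} = -0.9154, z_{0.96} = 1.751.
σ = (6.518 − 3.938)/(1.751 − (-0.9154)) = 0.968.
μ = 3.938 − (-0.9154)·0.968 = 4.824.

μ ≈ 4.824, σ ≈ 0.968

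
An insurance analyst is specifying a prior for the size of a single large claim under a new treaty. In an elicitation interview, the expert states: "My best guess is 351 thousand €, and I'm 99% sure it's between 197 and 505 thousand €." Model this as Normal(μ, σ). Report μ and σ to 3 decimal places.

μ = 351.000, σ = 59.787

A symmetric 99% interval runs μ ± z·σ with z = 2.576.
Half-width = 154, so σ = 154/2.576 = 59.787.
μ is the stated best guess, 351.000.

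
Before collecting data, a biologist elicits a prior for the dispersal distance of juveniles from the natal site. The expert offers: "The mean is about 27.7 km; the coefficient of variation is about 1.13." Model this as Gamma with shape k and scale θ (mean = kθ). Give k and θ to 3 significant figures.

For Gamma(k, scale θ): mean = kθ, variance = kθ², so CV = 1/√k.
CV = 1.13, hence k = 1/CV² = 0.783.
Then θ = mean/k = 27.7/0.783 = 35.4.

k ≈ 0.783, θ ≈ 35.4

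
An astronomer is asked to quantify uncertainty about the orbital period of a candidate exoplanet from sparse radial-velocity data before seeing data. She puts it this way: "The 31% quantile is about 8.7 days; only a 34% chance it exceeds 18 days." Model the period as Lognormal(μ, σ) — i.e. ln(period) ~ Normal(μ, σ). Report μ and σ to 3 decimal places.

μ ≈ 2.560, σ ≈ 0.800

If T ~ Lognormal(μ,σ) then ln T ~ Normal(μ,σ), so the p-quantile of ln T is μ + z_p·σ.
ln(8.7) = 2.163 and ln(18) = 2.89; z_{0.31} = -0.4959, z_{0.66} = 0.4125.
σ = (2.89 − 2.163)/(0.4125 − (-0.4959)) = 0.800.
μ = 2.163 − (-0.4959)·0.800 = 2.560.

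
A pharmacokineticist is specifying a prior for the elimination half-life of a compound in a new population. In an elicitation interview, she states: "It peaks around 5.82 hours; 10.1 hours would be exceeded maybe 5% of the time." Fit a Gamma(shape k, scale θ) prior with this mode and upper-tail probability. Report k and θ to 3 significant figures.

k ≈ 10.2, θ ≈ 0.634

Gamma(k,θ) with k>1 has mode (k−1)θ, so θ = 5.82/(k−1).
Need P(X < 10.1) = 0.95 with θ tied to k this way. Start at k = 2, θ = 5.82: P(X<10.1) ≈ 0.518.
Too low — raise k to concentrate. Iterating converges to k ≈ 10.2.
Then θ = 5.82/(10.2−1) ≈ 0.634.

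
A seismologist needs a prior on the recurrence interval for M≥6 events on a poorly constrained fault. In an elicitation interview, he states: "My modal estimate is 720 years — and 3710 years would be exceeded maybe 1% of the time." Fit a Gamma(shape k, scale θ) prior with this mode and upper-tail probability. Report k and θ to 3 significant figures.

k ≈ 2.45, θ ≈ 498

Gamma(k,θ) with k>1 has mode (k−1)θ, so θ = 720/(k−1).
Need P(X < 3710) = 0.99 with θ tied to k this way. Start at k = 2, θ = 720: P(X<3710) ≈ 0.964.
Too low — raise k to concentrate. Iterating converges to k ≈ 2.45.
Then θ = 720/(2.45−1) ≈ 498.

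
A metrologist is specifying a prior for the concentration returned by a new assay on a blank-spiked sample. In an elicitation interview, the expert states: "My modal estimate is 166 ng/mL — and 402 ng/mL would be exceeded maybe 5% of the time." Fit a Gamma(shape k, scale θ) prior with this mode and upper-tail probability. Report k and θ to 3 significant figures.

k ≈ 4.48, θ ≈ 47.6

Gamma(k,θ) with k>1 has mode (k−1)θ, so θ = 166/(k−1).
Need P(X < 402) = 0.95 with θ tied to k this way. Start at k = 2, θ = 166: P(X<402) ≈ 0.696.
Too low — raise k to concentrate. Iterating converges to k ≈ 4.48.
Then θ = 166/(4.48−1) ≈ 47.6.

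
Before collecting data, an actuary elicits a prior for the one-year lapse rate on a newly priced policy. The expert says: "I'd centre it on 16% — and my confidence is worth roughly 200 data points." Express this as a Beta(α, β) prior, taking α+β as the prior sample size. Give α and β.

Under the effective-sample-size interpretation, Beta(α, β) has prior mean α/(α+β) and prior sample size α+β.
So α+β = 200 and α/(α+β) = 0.16, giving α = 0.16·200 = 32 and β = 200 − 32 = 168.

α = 32, β = 168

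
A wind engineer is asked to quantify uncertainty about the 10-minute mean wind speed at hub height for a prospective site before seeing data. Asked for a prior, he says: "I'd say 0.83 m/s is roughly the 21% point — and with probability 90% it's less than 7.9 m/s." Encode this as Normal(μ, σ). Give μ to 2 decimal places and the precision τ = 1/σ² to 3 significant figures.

The p-quantile of Normal(μ,σ) is μ + z_p·σ, with z_{0.21} = -0.8064 and z_{0.9} = 1.282.
Eliminate σ: μ = (z₂·x₁ − z₁·x₂)/(z₂ − z₁) = (1.282·0.83 − (-0.8064)·7.9)/2.088 = 3.56.
Then σ = (x₂ − x₁)/(z₂ − z₁) = (7.9 − 0.83)/2.088 = 3.39.
Precision τ = 1/σ² = 1/3.386² = 0.0872.

μ = 3.56, τ = 0.0872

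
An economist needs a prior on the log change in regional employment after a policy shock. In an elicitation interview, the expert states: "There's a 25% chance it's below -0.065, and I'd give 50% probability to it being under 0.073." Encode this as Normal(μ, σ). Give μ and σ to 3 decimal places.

μ = 0.073, σ = 0.205

The p-quantile of Normal(μ,σ) is μ + z_p·σ, with z_{0.25} = -0.6745 and z_{0.5} = 0.
Eliminate σ: μ = (z₂·x₁ − z₁·x₂)/(z₂ − z₁) = (0·-0.065 − (-0.6745)·0.073)/0.6745 = 0.073.
Then σ = (x₂ − x₁)/(z₂ − z₁) = (0.073 − -0.065)/0.6745 = 0.205.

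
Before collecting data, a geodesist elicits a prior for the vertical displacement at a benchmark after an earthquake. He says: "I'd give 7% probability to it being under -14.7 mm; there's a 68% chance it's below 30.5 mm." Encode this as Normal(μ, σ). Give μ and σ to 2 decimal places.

μ = 19.62, σ = 23.26

For Normal(μ,σ), the p-quantile is μ + z_p·σ. Here z_{0.07} = -1.476, z_{0.68} = 0.4677.
So -14.7 = μ − 1.476σ and 30.5 = μ + 0.4677σ.
Subtracting: σ = (30.5 − -14.7)/(0.4677 − (-1.476)) = 23.26.
Then μ = -14.7 − (-1.476)·23.26 = 19.62.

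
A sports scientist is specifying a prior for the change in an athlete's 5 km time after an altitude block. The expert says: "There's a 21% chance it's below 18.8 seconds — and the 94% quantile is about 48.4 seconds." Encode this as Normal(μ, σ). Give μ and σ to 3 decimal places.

μ = 28.909, σ = 12.536

For Normal(μ,σ), the p-quantile is μ + z_p·σ. Here z_{0.21} = -0.8064, z_{0.94} = 1.555.
So 18.8 = μ − 0.8064σ and 48.4 = μ + 1.555σ.
Subtracting: σ = (48.4 − 18.8)/(1.555 − (-0.8064)) = 12.536.
Then μ = 18.8 − (-0.8064)·12.536 = 28.909.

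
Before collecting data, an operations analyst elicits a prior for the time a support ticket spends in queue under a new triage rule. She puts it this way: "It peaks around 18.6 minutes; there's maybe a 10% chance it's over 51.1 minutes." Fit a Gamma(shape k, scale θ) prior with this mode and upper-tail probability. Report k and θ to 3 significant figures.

k ≈ 2.87, θ ≈ 9.93

Gamma(k,θ) with k>1 has mode (k−1)θ, so θ = 18.6/(k−1).
Need P(X < 51.1) = 0.9 with θ tied to k this way. Start at k = 2, θ = 18.6: P(X<51.1) ≈ 0.760.
Too low — raise k to concentrate. Iterating converges to k ≈ 2.87.
Then θ = 18.6/(2.87−1) ≈ 9.93.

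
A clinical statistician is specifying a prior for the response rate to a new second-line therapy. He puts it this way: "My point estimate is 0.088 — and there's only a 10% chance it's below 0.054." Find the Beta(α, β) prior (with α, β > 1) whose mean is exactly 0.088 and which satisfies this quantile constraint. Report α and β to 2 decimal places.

α ≈ 8.80, β ≈ 91.22

With mean 0.088 fixed, write α = 0.088s, β = 0.912s where s = α+β.
Need P(θ < 0.054) = 0.1 under Beta(0.088s, 0.912s). Normal approximation: (q−m)/√(m(1−m)/s) ≈ z_{0.1} = -1.28, so s ≈ 0.088·0.912·(-1.28)²/(0.054−0.088)² = 114.0.
At s = 114.0: P(θ<0.054) ≈ 0.083. Adjusting to match 0.1 gives s ≈ 100.02.
So α = 0.088·100.02 ≈ 8.80, β = 0.912·100.02 ≈ 91.22.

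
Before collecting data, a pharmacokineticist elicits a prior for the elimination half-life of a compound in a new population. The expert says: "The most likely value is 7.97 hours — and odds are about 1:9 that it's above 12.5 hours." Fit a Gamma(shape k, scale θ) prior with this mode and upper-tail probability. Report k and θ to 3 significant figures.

Gamma(k,θ) with k>1 has mode (k−1)θ, so θ = 7.97/(k−1).
Need P(X < 12.5) = 0.9 with θ tied to k this way. Start at k = 2, θ = 7.97: P(X<12.5) ≈ 0.465.
Too low — raise k to concentrate. Iterating converges to k ≈ 10.2.
Then θ = 7.97/(10.2−1) ≈ 0.862.

k ≈ 10.2, θ ≈ 0.862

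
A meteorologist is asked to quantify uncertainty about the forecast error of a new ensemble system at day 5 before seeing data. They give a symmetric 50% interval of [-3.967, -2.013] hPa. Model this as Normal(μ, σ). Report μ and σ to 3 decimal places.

μ = -2.990, σ = 1.449

A symmetric 50% interval runs μ ± z·σ with z = 0.6745.
Half-width = 0.977, so σ = 0.977/0.6745 = 1.449.
μ is the interval midpoint, -2.990.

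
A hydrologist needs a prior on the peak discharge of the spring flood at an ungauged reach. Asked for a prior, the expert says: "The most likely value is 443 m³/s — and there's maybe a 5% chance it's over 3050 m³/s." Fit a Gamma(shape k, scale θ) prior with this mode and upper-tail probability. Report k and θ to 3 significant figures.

k ≈ 1.59, θ ≈ 751

Gamma(k,θ) with k>1 has mode (k−1)θ, so θ = 443/(k−1).
Need P(X < 3050) = 0.95 with θ tied to k this way. Start at k = 2, θ = 443: P(X<3050) ≈ 0.992.
Too high — lower k to spread out. Iterating converges to k ≈ 1.59.
Then θ = 443/(1.59−1) ≈ 751.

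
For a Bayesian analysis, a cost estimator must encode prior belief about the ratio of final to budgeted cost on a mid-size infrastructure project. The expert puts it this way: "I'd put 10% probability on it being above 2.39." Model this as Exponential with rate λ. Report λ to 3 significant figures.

λ ≈ 0.963

P(T > 2.39) = e^(−λ·2.39) = 0.1, so λ = −ln(0.1)/2.39 = 0.963.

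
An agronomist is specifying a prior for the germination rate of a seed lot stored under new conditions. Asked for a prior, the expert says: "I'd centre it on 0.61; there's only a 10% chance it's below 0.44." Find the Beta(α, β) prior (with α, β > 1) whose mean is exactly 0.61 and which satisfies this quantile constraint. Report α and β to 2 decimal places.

α ≈ 8.37, β ≈ 5.35

With mean 0.61 fixed, write α = 0.61s, β = 0.39s where s = α+β.
Need P(θ < 0.44) = 0.1 under Beta(0.61s, 0.39s). Normal approximation: (q−m)/√(m(1−m)/s) ≈ z_{0.1} = -1.28, so s ≈ 0.61·0.39·(-1.28)²/(0.44−0.61)² = 13.5.
At s = 13.5: P(θ<0.44) ≈ 0.102. Adjusting to match 0.1 gives s ≈ 13.73.
So α = 0.61·13.73 ≈ 8.37, β = 0.39·13.73 ≈ 5.35.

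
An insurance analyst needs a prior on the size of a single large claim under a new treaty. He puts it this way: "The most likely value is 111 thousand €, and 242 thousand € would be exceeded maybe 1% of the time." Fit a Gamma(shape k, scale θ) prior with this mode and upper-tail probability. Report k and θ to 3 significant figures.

Gamma(k,θ) with k>1 has mode (k−1)θ, so θ = 111/(k−1).
Need P(X < 242) = 0.99 with θ tied to k this way. Start at k = 2, θ = 111: P(X<242) ≈ 0.641.
Too low — raise k to concentrate. Iterating converges to k ≈ 8.95.
Then θ = 111/(8.95−1) ≈ 14.

k ≈ 8.95, θ ≈ 14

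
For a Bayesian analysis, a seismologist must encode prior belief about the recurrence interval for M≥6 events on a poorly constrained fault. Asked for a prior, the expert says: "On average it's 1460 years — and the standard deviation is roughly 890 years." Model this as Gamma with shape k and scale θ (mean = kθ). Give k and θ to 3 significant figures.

For Gamma(k, scale θ): mean = kθ, variance = kθ², so CV = 1/√k.
CV = SD/mean = 890/1460 = 0.6096, hence k = 1/CV² = 2.69.
Then θ = mean/k = 1460/2.69 = 543.

k ≈ 2.69, θ ≈ 543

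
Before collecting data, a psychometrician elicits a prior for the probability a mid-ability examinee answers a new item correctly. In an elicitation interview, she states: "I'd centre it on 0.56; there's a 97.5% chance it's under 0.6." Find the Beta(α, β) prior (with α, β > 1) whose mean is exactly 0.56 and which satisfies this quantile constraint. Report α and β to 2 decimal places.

α ≈ 327.29, β ≈ 257.15

With mean 0.56 fixed, write α = 0.56s, β = 0.44s where s = α+β.
Need P(θ < 0.6) = 0.975 under Beta(0.56s, 0.44s). Normal approximation: (q−m)/√(m(1−m)/s) ≈ z_{0.975} = 1.96, so s ≈ 0.56·0.44·(1.96)²/(0.6−0.56)² = 591.6.
At s = 591.6: P(θ<0.6) ≈ 0.976. Adjusting to match 0.975 gives s ≈ 584.44.
So α = 0.56·584.44 ≈ 327.29, β = 0.44·584.44 ≈ 257.15.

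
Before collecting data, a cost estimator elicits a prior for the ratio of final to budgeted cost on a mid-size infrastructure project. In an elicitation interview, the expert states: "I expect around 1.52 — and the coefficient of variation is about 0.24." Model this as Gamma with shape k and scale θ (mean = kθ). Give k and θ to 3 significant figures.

k ≈ 17.4, θ ≈ 0.0876

For Gamma(k, scale θ): mean = kθ, variance = kθ², so CV = 1/√k.
CV = 0.24, hence k = 1/CV² = 17.4.
Then θ = mean/k = 1.52/17.4 = 0.0876.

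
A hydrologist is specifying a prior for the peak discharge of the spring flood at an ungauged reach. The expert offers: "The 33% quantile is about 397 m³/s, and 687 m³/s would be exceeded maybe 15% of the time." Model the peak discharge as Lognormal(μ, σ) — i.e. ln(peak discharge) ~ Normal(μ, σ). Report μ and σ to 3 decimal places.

If T ~ Lognormal(μ,σ) then ln T ~ Normal(μ,σ), so the p-quantile of ln T is μ + z_p·σ.
ln(397) = 5.984 and ln(687) = 6.532; z_{0.33} = -0.4399, z_{0.85} = 1.036.
σ = (6.532 − 5.984)/(1.036 − (-0.4399)) = 0.371.
μ = 5.984 − (-0.4399)·0.371 = 6.147.

μ ≈ 6.147, σ ≈ 0.371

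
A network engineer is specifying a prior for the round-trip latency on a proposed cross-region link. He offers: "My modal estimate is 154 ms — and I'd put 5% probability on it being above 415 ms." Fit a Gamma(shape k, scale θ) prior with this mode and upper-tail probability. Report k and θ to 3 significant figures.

Gamma(k,θ) with k>1 has mode (k−1)θ, so θ = 154/(k−1).
Need P(X < 415) = 0.95 with θ tied to k this way. Start at k = 2, θ = 154: P(X<415) ≈ 0.750.
Too low — raise k to concentrate. Iterating converges to k ≈ 3.74.
Then θ = 154/(3.74−1) ≈ 56.2.

k ≈ 3.74, θ ≈ 56.2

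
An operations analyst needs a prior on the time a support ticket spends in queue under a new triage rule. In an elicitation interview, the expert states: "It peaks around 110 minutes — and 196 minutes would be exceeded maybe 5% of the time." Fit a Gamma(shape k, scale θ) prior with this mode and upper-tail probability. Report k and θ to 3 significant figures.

Gamma(k,θ) with k>1 has mode (k−1)θ, so θ = 110/(k−1).
Need P(X < 196) = 0.95 with θ tied to k this way. Start at k = 2, θ = 110: P(X<196) ≈ 0.532.
Too low — raise k to concentrate. Iterating converges to k ≈ 9.36.
Then θ = 110/(9.36−1) ≈ 13.2.

k ≈ 9.36, θ ≈ 13.2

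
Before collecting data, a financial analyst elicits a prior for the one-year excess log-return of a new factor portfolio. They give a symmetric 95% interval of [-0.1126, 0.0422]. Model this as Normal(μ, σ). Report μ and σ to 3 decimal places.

μ = -0.035, σ = 0.039

A symmetric 95% interval runs μ ± z·σ with z = 1.96.
Half-width = 0.0774, so σ = 0.0774/1.96 = 0.039.
μ is the interval midpoint, -0.035.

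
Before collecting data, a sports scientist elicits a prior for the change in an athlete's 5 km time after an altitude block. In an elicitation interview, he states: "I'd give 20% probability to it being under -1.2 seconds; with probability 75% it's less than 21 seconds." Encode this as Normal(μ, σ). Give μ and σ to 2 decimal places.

For Normal(μ,σ), the p-quantile is μ + z_p·σ. Here z_{0.2} = -0.8416, z_{0.75} = 0.6745.
So -1.2 = μ − 0.8416σ and 21 = μ + 0.6745σ.
Subtracting: σ = (21 − -1.2)/(0.6745 − (-0.8416)) = 14.64.
Then μ = -1.2 − (-0.8416)·14.64 = 11.12.

μ = 11.12, σ = 14.64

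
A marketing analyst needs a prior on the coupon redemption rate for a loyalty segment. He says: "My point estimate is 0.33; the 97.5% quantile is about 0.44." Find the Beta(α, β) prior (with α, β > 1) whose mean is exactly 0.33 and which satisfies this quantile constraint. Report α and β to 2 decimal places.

α ≈ 24.59, β ≈ 49.93

With mean 0.33 fixed, write α = 0.33s, β = 0.67s where s = α+β.
Need P(θ < 0.44) = 0.975 under Beta(0.33s, 0.67s). Normal approximation: (q−m)/√(m(1−m)/s) ≈ z_{0.975} = 1.96, so s ≈ 0.33·0.67·(1.96)²/(0.44−0.33)² = 70.2.
At s = 70.2: P(θ<0.44) ≈ 0.972. Adjusting to match 0.975 gives s ≈ 74.52.
So α = 0.33·74.52 ≈ 24.59, β = 0.67·74.52 ≈ 49.93.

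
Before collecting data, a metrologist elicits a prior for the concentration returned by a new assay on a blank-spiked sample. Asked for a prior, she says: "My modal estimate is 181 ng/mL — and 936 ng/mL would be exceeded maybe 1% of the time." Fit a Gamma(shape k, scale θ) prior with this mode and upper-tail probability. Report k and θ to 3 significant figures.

Gamma(k,θ) with k>1 has mode (k−1)θ, so θ = 181/(k−1).
Need P(X < 936) = 0.99 with θ tied to k this way. Start at k = 2, θ = 181: P(X<936) ≈ 0.965.
Too low — raise k to concentrate. Iterating converges to k ≈ 2.44.
Then θ = 181/(2.44−1) ≈ 126.

k ≈ 2.44, θ ≈ 126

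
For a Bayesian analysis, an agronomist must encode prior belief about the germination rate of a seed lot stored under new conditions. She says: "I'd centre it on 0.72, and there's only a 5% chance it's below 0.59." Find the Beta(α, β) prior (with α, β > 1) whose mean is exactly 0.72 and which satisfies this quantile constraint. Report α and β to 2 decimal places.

α ≈ 25.25, β ≈ 9.82

With mean 0.72 fixed, write α = 0.72s, β = 0.28s where s = α+β.
Need P(θ < 0.59) = 0.05 under Beta(0.72s, 0.28s). Normal approximation: (q−m)/√(m(1−m)/s) ≈ z_{0.05} = -1.64, so s ≈ 0.72·0.28·(-1.64)²/(0.59−0.72)² = 32.3.
At s = 32.3: P(θ<0.59) ≈ 0.057. Adjusting to match 0.05 gives s ≈ 35.08.
So α = 0.72·35.08 ≈ 25.25, β = 0.28·35.08 ≈ 9.82.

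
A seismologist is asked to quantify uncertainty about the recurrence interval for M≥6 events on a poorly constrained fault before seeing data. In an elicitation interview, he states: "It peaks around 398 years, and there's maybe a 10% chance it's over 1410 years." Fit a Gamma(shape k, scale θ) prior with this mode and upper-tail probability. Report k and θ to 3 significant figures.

Gamma(k,θ) with k>1 has mode (k−1)θ, so θ = 398/(k−1).
Need P(X < 1410) = 0.9 with θ tied to k this way. Start at k = 2, θ = 398: P(X<1410) ≈ 0.869.
Too low — raise k to concentrate. Iterating converges to k ≈ 2.17.
Then θ = 398/(2.17−1) ≈ 341.

k ≈ 2.17, θ ≈ 341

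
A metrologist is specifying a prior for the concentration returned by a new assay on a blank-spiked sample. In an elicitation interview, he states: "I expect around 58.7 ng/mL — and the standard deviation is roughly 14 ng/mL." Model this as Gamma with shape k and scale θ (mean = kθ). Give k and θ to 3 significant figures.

k ≈ 17.6, θ ≈ 3.34

For Gamma(k, scale θ): mean = kθ, variance = kθ², so CV = 1/√k.
CV = SD/mean = 14/58.7 = 0.2385, hence k = 1/CV² = 17.6.
Then θ = mean/k = 58.7/17.6 = 3.34.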